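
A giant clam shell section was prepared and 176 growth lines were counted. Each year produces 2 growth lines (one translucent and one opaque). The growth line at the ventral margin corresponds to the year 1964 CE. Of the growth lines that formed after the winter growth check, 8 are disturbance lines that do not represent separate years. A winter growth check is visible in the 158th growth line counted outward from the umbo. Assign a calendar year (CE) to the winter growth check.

1959 CE

176 − 158 = 18 growth lines lie beyond the winter growth check toward the ventral margin.
Excluding 8 false growth lines: 18 − 8 = 10.
Dividing by 2 growth lines per year: 10 / 2 = 5 years.
The growth line at the ventral margin is 1964 CE, so the winter growth check dates to 1964 − 5 = 1959 CE.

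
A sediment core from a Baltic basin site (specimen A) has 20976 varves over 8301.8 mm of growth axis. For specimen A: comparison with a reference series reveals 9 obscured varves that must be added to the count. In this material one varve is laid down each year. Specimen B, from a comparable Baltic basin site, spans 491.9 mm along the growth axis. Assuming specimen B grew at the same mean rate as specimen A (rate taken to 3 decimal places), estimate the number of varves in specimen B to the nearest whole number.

Specimen A: true varve count = 20976 + 9 = 20985.
A: Extension rate ≈ 8301.8 / 20985 = 0.396 mm per year.
For B, 491.9 / 0.396 = 1242.17 years ≈ 1242 varves.

1242 varves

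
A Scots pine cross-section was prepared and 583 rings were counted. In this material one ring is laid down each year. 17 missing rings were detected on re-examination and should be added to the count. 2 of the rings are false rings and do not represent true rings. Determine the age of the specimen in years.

True ring count = 583 − 2 + 17 = 598.
One ring per year makes the duration 598 years.

598 years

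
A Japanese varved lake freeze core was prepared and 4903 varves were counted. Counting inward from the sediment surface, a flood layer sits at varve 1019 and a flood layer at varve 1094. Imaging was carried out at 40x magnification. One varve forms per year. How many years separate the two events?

The two markers are separated by 1094 − 1019 = 75 varves.
One varve per year makes the interval 75 years.

75 yr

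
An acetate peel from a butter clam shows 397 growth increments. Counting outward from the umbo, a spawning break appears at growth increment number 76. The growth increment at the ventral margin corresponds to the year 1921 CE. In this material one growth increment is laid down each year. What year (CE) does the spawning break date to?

The spawning break sits at growth increment 76 from the umbo, so 397 − 76 = 321 growth increments formed after it.
1921 − 321 = 1600 CE.

1600 CE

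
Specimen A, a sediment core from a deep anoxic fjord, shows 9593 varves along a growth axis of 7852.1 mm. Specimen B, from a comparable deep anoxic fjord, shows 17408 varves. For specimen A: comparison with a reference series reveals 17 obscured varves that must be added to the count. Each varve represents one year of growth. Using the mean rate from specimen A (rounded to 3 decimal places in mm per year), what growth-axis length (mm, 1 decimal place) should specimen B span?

14222.3 mm

Specimen A: adjusted count: 9593 + 17 = 9610 varves.
A: Extension rate ≈ 7852.1 / 9610 = 0.817 mm/yr.
B's length ≈ 0.817 × 17408 = 14222.3 mm.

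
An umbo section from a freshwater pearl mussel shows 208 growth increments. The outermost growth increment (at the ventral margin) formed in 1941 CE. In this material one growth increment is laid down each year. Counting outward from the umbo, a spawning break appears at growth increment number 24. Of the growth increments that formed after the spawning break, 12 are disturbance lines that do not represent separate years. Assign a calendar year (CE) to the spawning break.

1769 CE

Between growth increment 24 and the ventral margin there are 208 − 24 = 184 growth increments.
Removing the 12 false growth increments leaves 184 − 12 = 172 true growth increments beyond the spawning break.
Counting back 172 years from 1941 CE places the spawning break in 1941 − 172 = 1769 CE.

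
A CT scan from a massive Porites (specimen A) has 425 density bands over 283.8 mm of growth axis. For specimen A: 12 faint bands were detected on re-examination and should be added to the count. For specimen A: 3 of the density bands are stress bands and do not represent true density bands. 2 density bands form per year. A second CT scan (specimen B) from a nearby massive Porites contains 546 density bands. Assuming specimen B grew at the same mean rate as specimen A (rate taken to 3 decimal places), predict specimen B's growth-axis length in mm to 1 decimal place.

357.1 mm

Specimen A: after corrections the count is 425 − 3 + 12 = 434 density bands.
Specimen A: 434 density bands at 2 per year is 434 / 2 = 217 years.
A: Extension rate ≈ 283.8 / 217 = 1.308 mm/yr.
Specimen B: 546 density bands at 2 per year is 546 / 2 = 273 years. For B, 1.308 mm/year × 273 years = 357.1 mm.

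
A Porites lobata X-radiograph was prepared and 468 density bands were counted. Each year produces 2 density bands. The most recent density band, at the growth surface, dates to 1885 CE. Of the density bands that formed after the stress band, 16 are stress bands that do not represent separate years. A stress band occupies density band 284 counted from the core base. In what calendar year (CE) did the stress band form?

1801 CE

468 − 284 = 184 density bands lie beyond the stress band toward the growth surface.
Removing the 16 false density bands leaves 184 − 16 = 168 true density bands beyond the stress band.
With 2 density bands per year, 168 / 2 = 84 years.
Counting back 84 years from 1885 CE places the stress band in 1885 − 84 = 1801 CE.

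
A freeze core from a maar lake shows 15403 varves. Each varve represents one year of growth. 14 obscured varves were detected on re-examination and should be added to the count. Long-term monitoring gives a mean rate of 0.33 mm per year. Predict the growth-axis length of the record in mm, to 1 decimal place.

5087.6 mm

Correcting the raw count gives 15403 + 14 = 15417 true varves.
Predicted length = 0.33 mm/year × 15417 years = 5087.6 mm.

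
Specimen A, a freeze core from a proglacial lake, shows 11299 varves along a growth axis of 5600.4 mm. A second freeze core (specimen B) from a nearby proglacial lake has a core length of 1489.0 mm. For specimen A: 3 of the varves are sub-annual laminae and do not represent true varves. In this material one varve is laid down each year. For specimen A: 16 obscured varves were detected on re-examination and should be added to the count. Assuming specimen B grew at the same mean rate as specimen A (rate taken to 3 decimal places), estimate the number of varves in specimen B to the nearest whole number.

3008 varves

Specimen A: after corrections the count is 11299 − 3 + 16 = 11312 varves.
A: 5600.4 mm over 11312 years gives 5600.4 / 11312 ≈ 0.495 mm per year.
B spans 1489.0 / 0.495 = 3008.08 years ≈ 3008 varves.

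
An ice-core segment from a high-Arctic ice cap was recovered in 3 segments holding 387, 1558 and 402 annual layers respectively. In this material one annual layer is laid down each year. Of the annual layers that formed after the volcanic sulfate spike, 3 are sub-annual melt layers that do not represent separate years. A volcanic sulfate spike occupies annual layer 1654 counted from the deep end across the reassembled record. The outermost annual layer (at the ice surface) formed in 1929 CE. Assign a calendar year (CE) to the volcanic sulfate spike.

Total annual layers = 387 + 1558 + 402 = 2347.
2347 − 1654 = 693 annual layers lie beyond the volcanic sulfate spike toward the ice surface.
693 − 3 false = 690 true annual layers after the volcanic sulfate spike.
The annual layer at the ice surface is 1929 CE, so the volcanic sulfate spike dates to 1929 − 690 = 1239 CE.

1239 CE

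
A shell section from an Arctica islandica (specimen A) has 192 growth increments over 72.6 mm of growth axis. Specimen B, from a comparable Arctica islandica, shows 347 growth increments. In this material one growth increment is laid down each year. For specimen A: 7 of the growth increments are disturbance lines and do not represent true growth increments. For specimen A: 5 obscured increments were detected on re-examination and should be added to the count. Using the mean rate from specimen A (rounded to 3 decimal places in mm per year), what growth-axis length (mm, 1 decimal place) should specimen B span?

Specimen A: after corrections the count is 192 − 7 + 5 = 190 growth increments.
A: Mean rate = 72.6 mm / 190 years ≈ 0.382 mm per year.
For B, 0.382 mm/year × 347 years = 132.6 mm.

132.6 mm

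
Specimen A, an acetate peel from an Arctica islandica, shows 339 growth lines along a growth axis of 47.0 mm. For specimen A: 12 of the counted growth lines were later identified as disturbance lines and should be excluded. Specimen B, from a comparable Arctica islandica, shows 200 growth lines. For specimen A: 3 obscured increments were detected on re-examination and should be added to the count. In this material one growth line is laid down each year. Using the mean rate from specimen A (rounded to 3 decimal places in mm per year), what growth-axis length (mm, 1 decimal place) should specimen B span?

28.4 mm

Specimen A: after corrections the count is 339 − 12 + 3 = 330 growth lines.
A: 47.0 mm over 330 years gives 47.0 / 330 ≈ 0.142 mm per year.
For B, 0.142 mm/year × 200 years = 28.4 mm.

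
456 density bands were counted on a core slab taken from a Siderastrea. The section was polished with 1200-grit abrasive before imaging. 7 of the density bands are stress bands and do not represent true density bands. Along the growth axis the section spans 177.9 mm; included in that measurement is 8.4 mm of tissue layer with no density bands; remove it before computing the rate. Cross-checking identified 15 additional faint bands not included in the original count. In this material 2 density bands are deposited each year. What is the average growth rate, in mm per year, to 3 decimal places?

True density band count = 456 − 7 + 15 = 464.
Dividing by 2 density bands per year: 464 / 2 = 232 years.
The growth record spans 177.9 − 8.4 = 169.5 mm.
Extension rate ≈ 169.5 / 232 = 0.731 mm per year.

0.731 mm per year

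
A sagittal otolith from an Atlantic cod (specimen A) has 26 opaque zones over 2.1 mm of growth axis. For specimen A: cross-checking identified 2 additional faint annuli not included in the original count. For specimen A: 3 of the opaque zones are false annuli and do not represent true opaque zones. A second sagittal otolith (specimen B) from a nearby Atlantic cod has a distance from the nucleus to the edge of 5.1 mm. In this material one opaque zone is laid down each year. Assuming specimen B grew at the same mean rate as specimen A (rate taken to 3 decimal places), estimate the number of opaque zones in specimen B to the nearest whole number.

61 opaque zones

Specimen A: correcting the raw count gives 26 − 3 + 2 = 25 true opaque zones.
A: 2.1 mm over 25 years gives 2.1 / 25 ≈ 0.084 mm/year.
For B, 5.1 / 0.084 = 60.71 years ≈ 61 opaque zones.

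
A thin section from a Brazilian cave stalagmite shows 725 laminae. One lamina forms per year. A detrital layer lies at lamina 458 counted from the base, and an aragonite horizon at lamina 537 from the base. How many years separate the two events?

79 years

The two markers are separated by 537 − 458 = 79 laminae.
One lamina per year makes the interval 79 years.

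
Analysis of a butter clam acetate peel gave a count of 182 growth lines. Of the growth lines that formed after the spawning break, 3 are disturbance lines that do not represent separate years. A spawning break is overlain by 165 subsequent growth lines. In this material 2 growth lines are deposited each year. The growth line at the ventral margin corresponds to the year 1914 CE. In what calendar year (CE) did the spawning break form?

165 growth lines post-date the spawning break.
Removing the 3 false growth lines leaves 165 − 3 = 162 true growth lines beyond the spawning break.
Dividing by 2 growth lines per year: 162 / 2 = 81 years.
1914 − 81 = 1833 CE.

1833 CE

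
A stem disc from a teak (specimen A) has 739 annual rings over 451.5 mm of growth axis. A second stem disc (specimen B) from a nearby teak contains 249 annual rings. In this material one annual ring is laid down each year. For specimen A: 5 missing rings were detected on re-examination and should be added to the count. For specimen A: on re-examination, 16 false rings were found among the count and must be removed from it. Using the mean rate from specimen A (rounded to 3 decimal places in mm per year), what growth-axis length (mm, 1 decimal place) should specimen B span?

154.4 mm

Specimen A: adjusted count: 739 − 16 + 5 = 728 annual rings.
A: 451.5 mm over 728 years gives 451.5 / 728 ≈ 0.620 mm/yr.
B's length ≈ 0.620 × 249 = 154.4 mm.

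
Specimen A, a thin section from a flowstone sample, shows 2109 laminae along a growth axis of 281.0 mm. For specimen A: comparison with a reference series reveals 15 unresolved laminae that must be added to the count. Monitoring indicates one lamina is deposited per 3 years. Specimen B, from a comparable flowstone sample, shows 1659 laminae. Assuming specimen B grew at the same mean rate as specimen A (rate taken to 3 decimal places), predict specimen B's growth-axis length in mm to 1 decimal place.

Specimen A: true lamina count = 2109 + 15 = 2124.
Specimen A: multiplying by 3 years per lamina: 2124 × 3 = 6372 years.
A: Extension rate ≈ 281.0 / 6372 = 0.044 mm/yr.
Specimen B: at 3 years per lamina, 1659 × 3 = 4977 years. Length of B = 0.044 × 4977 = 219.0 mm.

219.0 mm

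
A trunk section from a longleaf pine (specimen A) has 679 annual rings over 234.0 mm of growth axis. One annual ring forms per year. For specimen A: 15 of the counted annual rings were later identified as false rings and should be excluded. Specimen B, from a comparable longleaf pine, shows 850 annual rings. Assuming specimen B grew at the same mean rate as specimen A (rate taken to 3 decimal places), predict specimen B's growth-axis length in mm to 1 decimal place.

Specimen A: true annual ring count = 679 − 15 = 664.
A: Extension rate ≈ 234.0 / 664 = 0.352 mm/yr.
B's length ≈ 0.352 × 850 = 299.2 mm.

299.2 mm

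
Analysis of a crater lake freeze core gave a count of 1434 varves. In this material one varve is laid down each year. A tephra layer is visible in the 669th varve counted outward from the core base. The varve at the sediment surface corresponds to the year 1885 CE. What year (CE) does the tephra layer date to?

The tephra layer sits at varve 669 from the core base, so 1434 − 669 = 765 varves formed after it.
The varve at the sediment surface is 1885 CE, so the tephra layer dates to 1885 − 765 = 1120 CE.

1120 CE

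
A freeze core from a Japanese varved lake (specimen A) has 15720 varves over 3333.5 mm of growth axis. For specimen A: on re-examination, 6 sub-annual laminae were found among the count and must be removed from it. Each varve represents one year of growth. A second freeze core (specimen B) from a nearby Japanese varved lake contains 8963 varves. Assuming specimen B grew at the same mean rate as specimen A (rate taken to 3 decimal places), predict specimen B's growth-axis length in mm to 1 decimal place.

1900.2 mm

Specimen A: adjusted count: 15720 − 6 = 15714 varves.
A: Mean rate = 3333.5 mm / 15714 years ≈ 0.212 mm/yr.
For B, 0.212 mm/year × 8963 years = 1900.2 mm.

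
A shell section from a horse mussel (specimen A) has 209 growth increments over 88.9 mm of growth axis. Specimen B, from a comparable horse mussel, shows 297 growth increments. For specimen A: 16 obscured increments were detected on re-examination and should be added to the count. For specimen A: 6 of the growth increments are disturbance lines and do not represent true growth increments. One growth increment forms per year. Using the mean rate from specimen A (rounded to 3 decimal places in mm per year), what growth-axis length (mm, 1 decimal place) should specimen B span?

120.6 mm

Specimen A: adjusted count: 209 − 6 + 16 = 219 growth increments.
A: 88.9 mm over 219 years gives 88.9 / 219 ≈ 0.406 mm/yr.
B's length ≈ 0.406 × 297 = 120.6 mm.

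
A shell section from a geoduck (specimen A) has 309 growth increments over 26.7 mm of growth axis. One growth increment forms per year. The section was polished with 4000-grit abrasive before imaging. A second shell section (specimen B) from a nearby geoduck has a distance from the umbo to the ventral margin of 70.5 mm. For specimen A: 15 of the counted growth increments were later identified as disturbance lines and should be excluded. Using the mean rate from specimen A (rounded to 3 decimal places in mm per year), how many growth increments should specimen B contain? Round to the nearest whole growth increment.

775 growth increments

Specimen A: true growth increment count = 309 − 15 = 294.
A: 26.7 mm over 294 years gives 26.7 / 294 ≈ 0.091 mm/year.
Specimen B: 70.5 mm / 0.091 mm per year = 774.73 years ≈ 775 growth increments.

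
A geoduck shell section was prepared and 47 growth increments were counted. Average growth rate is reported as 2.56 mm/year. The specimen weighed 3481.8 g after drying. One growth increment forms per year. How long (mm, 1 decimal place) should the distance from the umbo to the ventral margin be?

120.3 mm

47 years of growth are recorded.
47 years at 2.56 mm/year gives 2.56 × 47 = 120.3 mm.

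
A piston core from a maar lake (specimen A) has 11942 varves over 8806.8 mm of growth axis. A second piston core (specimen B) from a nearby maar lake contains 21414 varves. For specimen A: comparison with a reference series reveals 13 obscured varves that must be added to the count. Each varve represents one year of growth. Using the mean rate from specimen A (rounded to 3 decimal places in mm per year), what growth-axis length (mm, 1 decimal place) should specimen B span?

15782.1 mm

Specimen A: adjusted count: 11942 + 13 = 11955 varves.
A: 8806.8 mm over 11955 years gives 8806.8 / 11955 ≈ 0.737 mm/yr.
B's length ≈ 0.737 × 21414 = 15782.1 mm.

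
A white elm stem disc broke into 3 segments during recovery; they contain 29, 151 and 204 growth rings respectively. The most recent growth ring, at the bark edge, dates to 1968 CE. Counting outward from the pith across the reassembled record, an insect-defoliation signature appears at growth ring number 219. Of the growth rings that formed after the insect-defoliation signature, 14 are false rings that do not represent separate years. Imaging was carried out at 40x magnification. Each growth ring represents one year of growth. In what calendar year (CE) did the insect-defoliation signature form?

1817 CE

Total growth rings = 29 + 151 + 204 = 384.
The insect-defoliation signature sits at growth ring 219 from the pith, so 384 − 219 = 165 growth rings formed after it.
165 − 14 false = 151 true growth rings after the insect-defoliation signature.
The growth ring at the bark edge is 1968 CE, so the insect-defoliation signature dates to 1968 − 151 = 1817 CE.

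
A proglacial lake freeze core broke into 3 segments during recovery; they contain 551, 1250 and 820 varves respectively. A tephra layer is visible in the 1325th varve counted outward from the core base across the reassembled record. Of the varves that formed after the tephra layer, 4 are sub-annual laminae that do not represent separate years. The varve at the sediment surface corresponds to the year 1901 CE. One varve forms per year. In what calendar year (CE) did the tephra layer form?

Total varves = 551 + 1250 + 820 = 2621.
Between varve 1325 and the sediment surface there are 2621 − 1325 = 1296 varves.
Removing the 4 false varves leaves 1296 − 4 = 1292 true varves beyond the tephra layer.
Counting back 1292 years from 1901 CE places the tephra layer in 1901 − 1292 = 609 CE.

609 CE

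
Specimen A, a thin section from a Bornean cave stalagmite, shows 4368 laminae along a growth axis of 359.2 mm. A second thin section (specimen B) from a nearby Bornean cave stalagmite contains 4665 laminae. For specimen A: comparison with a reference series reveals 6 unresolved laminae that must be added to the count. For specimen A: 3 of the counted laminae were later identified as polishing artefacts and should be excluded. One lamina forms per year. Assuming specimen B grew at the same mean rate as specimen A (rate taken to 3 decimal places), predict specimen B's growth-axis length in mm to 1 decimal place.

Specimen A: true lamina count = 4368 − 3 + 6 = 4371.
A: 359.2 mm over 4371 years gives 359.2 / 4371 ≈ 0.082 mm/yr.
For B, 0.082 mm/year × 4665 years = 382.5 mm.

382.5 mm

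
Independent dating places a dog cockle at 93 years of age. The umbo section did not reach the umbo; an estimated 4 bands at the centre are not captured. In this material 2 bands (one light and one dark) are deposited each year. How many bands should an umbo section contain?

182 bands

With 2 bands per year, 93 years would produce 93 × 2 = 186 bands.
186 − 4 missed = 182 bands expected in the prepared section.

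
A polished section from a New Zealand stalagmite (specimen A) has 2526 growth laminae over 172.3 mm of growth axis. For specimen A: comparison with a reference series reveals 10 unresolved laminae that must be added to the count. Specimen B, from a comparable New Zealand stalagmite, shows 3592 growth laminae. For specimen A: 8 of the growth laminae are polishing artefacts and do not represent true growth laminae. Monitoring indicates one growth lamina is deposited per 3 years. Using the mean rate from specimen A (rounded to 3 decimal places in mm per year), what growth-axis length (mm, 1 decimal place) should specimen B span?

Specimen A: correcting the raw count gives 2526 − 8 + 10 = 2528 true growth laminae.
Specimen A: 2528 growth laminae at 3 years each span 2528 × 3 = 7584 years.
A: Extension rate ≈ 172.3 / 7584 = 0.023 mm per year.
Specimen B: 3592 growth laminae at 3 years each span 3592 × 3 = 10776 years. B's length ≈ 0.023 × 10776 = 247.8 mm.

247.8 mm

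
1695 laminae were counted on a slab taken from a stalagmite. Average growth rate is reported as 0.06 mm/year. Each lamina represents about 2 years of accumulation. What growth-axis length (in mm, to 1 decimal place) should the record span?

203.4 mm

1695 laminae at 2 years each span 1695 × 2 = 3390 years.
Predicted length = 0.06 mm/year × 3390 years = 203.4 mm.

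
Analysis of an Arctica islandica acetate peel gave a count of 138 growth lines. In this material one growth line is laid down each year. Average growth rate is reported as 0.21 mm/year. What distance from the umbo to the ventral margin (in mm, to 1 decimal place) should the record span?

29.0 mm

The record spans 138 years at 0.21 mm per year.
138 years at 0.21 mm/year gives 0.21 × 138 = 29.0 mm.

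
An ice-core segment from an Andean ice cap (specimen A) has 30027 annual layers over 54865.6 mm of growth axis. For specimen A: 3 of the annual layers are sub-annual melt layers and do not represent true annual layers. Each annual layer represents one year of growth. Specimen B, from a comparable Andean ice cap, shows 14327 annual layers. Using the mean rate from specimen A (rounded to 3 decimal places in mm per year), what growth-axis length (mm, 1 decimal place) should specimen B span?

26175.4 mm

Specimen A: true annual layer count = 30027 − 3 = 30024.
A: 54865.6 mm over 30024 years gives 54865.6 / 30024 ≈ 1.827 mm/year.
For B, 1.827 mm/year × 14327 years = 26175.4 mm.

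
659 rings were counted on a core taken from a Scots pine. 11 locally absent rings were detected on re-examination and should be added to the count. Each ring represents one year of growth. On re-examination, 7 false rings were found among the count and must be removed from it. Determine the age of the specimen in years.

663 years

Adjusted count: 659 − 7 + 11 = 663 rings.
At one ring per year, that is 663 years.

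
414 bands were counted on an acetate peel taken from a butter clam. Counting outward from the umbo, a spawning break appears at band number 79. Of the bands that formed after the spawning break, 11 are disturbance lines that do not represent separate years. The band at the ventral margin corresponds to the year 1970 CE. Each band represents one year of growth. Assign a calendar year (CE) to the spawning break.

1646 CE

The spawning break sits at band 79 from the umbo, so 414 − 79 = 335 bands formed after it.
335 − 11 false = 324 true bands after the spawning break.
1970 − 324 = 1646 CE.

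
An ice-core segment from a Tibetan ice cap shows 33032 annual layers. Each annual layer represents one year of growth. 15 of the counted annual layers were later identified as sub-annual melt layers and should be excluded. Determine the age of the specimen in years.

Correcting the raw count gives 33032 − 15 = 33017 true annual layers.
At one annual layer per year, that is 33017 years.

33017 yr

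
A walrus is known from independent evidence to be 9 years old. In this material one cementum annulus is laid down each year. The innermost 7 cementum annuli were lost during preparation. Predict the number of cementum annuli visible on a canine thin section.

2 cementum annuli

One cementum annulus per year gives 9 cementum annuli over 9 years.
Less the 7 uncaptured cementum annuli: 9 − 7 = 2.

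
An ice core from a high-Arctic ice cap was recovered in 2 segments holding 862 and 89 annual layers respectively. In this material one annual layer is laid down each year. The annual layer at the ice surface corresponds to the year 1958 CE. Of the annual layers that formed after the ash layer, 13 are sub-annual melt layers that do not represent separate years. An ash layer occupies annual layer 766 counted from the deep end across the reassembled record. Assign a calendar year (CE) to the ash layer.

1786 CE

Total annual layers = 862 + 89 = 951.
Between annual layer 766 and the ice surface there are 951 − 766 = 185 annual layers.
Excluding 13 false annual layers: 185 − 13 = 172.
The annual layer at the ice surface is 1958 CE, so the ash layer dates to 1958 − 172 = 1786 CE.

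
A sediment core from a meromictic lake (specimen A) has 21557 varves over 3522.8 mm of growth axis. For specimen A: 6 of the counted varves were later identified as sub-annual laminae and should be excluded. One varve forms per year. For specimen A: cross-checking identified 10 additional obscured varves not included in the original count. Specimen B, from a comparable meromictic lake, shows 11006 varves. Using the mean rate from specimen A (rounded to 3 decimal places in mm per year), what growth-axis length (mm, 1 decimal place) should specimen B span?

1794.0 mm

Specimen A: true varve count = 21557 − 6 + 10 = 21561.
A: Mean rate = 3522.8 mm / 21561 years ≈ 0.163 mm per year.
B's length ≈ 0.163 × 11006 = 1794.0 mm.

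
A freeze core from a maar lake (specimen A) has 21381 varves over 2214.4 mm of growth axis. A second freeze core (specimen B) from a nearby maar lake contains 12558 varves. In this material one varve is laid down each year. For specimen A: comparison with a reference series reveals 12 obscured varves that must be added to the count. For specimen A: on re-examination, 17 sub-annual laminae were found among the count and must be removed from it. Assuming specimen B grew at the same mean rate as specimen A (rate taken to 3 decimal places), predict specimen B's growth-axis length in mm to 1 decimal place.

1306.0 mm

Specimen A: adjusted count: 21381 − 17 + 12 = 21376 varves.
A: Mean rate = 2214.4 mm / 21376 years ≈ 0.104 mm/yr.
Length of B = 0.104 × 12558 = 1306.0 mm.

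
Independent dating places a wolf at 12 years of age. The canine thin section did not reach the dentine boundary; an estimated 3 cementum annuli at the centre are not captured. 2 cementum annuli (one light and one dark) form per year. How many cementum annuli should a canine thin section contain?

21 cementum annuli

With 2 cementum annuli per year, 12 years would produce 12 × 2 = 24 cementum annuli.
Subtracting the 3 cementum annuli not captured gives 24 − 3 = 21 cementum annuli in the record.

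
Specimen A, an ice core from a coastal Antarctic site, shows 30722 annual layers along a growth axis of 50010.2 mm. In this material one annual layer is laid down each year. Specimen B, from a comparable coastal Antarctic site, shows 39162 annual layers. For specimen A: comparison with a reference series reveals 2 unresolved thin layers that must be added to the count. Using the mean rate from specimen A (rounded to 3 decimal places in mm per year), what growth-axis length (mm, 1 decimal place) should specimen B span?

63755.7 mm

Specimen A: true annual layer count = 30722 + 2 = 30724.
A: Mean rate = 50010.2 mm / 30724 years ≈ 1.628 mm/yr.
B's length ≈ 1.628 × 39162 = 63755.7 mm.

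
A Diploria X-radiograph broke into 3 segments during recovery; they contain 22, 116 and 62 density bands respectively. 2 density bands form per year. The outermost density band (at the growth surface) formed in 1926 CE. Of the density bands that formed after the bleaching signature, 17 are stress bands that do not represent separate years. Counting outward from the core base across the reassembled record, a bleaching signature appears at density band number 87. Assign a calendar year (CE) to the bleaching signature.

Total density bands = 22 + 116 + 62 = 200.
Between density band 87 and the growth surface there are 200 − 87 = 113 density bands.
Removing the 17 false density bands leaves 113 − 17 = 96 true density bands beyond the bleaching signature.
96 density bands at 2 per year is 96 / 2 = 48 years.
Counting back 48 years from 1926 CE places the bleaching signature in 1926 − 48 = 1878 CE.

1878 CE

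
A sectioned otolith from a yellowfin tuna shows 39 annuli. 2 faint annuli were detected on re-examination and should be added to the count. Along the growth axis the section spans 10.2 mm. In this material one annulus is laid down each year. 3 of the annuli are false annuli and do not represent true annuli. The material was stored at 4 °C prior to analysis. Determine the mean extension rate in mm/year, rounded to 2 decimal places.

Correcting the raw count gives 39 − 3 + 2 = 38 true annuli.
Extension rate ≈ 10.2 / 38 = 0.27 mm/year.

0.27 mm/year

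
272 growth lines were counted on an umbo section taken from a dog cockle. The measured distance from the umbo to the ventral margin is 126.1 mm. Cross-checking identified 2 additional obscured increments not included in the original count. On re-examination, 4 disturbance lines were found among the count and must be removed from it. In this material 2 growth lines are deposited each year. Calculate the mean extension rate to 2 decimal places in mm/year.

0.93 mm/year

Adjusted count: 272 − 4 + 2 = 270 growth lines.
270 growth lines at 2 per year is 270 / 2 = 135 years.
Mean rate = 126.1 mm / 135 years ≈ 0.93 mm/year.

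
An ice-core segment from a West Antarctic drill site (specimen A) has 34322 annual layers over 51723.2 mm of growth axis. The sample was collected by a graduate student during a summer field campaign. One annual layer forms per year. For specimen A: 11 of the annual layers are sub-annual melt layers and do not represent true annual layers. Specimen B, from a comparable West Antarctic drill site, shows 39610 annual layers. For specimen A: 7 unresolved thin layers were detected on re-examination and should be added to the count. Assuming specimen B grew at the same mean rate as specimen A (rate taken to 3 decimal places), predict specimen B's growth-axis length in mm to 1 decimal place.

Specimen A: true annual layer count = 34322 − 11 + 7 = 34318.
A: Mean rate = 51723.2 mm / 34318 years ≈ 1.507 mm/year.
For B, 1.507 mm/year × 39610 years = 59692.3 mm.

59692.3 mm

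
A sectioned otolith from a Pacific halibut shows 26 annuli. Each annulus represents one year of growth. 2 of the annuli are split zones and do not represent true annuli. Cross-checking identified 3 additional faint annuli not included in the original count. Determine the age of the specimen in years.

After corrections the count is 26 − 2 + 3 = 27 annuli.
With a one-to-one annulus periodicity this is 27 years.

27 years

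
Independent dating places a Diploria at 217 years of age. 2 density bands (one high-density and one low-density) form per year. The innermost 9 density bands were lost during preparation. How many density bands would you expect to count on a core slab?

217 years at 2 density bands per year gives 217 × 2 = 434 density bands.
Less the 9 uncaptured density bands: 434 − 9 = 425.

425 density bands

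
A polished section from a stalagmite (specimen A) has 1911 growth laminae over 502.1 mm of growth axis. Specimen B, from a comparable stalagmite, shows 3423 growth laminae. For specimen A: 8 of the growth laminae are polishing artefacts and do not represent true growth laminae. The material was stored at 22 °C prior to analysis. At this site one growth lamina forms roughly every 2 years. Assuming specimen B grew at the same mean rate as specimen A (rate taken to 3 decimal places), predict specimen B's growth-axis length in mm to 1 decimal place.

Specimen A: adjusted count: 1911 − 8 = 1903 growth laminae.
Specimen A: at 2 years per growth lamina, 1903 × 2 = 3806 years.
A: Mean rate = 502.1 mm / 3806 years ≈ 0.132 mm/year.
Specimen B: 3423 growth laminae at 2 years each span 3423 × 2 = 6846 years. For B, 0.132 mm/year × 6846 years = 903.7 mm.

903.7 mm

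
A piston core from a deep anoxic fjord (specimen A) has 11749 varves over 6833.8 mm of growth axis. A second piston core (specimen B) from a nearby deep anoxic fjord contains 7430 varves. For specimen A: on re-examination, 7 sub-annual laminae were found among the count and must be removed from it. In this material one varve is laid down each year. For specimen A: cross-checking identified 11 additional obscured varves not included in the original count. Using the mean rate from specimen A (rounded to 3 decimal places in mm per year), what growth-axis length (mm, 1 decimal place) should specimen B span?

4316.8 mm

Specimen A: true varve count = 11749 − 7 + 11 = 11753.
A: Extension rate ≈ 6833.8 / 11753 = 0.581 mm/year.
Length of B = 0.581 × 7430 = 4316.8 mm.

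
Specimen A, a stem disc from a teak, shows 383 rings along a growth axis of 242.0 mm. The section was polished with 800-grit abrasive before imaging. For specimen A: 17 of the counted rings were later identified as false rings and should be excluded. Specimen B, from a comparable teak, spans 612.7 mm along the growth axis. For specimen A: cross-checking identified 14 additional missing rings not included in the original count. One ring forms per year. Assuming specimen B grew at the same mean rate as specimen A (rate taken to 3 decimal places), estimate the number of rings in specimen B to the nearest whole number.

Specimen A: adjusted count: 383 − 17 + 14 = 380 rings.
A: 242.0 mm over 380 years gives 242.0 / 380 ≈ 0.637 mm per year.
For B, 612.7 / 0.637 = 961.85 years ≈ 962 rings.

962 rings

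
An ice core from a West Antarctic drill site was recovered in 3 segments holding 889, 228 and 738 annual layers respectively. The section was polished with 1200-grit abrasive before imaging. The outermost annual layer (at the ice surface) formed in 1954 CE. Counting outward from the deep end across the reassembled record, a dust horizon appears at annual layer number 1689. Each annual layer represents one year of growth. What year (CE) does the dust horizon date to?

Total annual layers = 889 + 228 + 738 = 1855.
Between annual layer 1689 and the ice surface there are 1855 − 1689 = 166 annual layers.
The annual layer at the ice surface is 1954 CE, so the dust horizon dates to 1954 − 166 = 1788 CE.

1788 CE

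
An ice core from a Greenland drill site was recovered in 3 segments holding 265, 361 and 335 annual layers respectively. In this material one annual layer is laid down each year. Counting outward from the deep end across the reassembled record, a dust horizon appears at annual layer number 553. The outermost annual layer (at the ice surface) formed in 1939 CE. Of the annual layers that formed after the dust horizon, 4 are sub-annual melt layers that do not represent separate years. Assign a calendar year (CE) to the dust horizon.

1535 CE

Total annual layers = 265 + 361 + 335 = 961.
The dust horizon sits at annual layer 553 from the deep end, so 961 − 553 = 408 annual layers formed after it.
Removing the 4 false annual layers leaves 408 − 4 = 404 true annual layers beyond the dust horizon.
Counting back 404 years from 1939 CE places the dust horizon in 1939 − 404 = 1535 CE.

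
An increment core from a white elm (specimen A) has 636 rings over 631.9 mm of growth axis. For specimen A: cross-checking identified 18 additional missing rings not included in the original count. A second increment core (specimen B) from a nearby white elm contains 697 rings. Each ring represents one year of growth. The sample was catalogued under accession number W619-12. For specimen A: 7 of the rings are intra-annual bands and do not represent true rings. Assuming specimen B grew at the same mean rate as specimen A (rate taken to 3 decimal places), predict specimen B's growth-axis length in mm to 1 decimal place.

Specimen A: adjusted count: 636 − 7 + 18 = 647 rings.
A: 631.9 mm over 647 years gives 631.9 / 647 ≈ 0.977 mm/yr.
B's length ≈ 0.977 × 697 = 681.0 mm.

681.0 mm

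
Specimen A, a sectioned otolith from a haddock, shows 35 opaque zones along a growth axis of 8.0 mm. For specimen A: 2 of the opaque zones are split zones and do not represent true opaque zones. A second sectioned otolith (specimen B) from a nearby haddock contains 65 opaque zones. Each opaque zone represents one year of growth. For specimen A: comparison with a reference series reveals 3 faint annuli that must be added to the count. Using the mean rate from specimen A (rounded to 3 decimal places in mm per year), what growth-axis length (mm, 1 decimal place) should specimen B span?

14.4 mm

Specimen A: adjusted count: 35 − 2 + 3 = 36 opaque zones.
A: Mean rate = 8.0 mm / 36 years ≈ 0.222 mm/yr.
B's length ≈ 0.222 × 65 = 14.4 mm.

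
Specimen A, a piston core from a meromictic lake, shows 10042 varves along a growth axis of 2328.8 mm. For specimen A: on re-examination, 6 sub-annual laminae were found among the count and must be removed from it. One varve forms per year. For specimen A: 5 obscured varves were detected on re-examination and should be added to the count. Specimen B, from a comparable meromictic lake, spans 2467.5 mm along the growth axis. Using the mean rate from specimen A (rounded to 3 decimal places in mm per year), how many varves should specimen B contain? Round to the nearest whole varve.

Specimen A: adjusted count: 10042 − 6 + 5 = 10041 varves.
A: Extension rate ≈ 2328.8 / 10041 = 0.232 mm/yr.
B spans 2467.5 / 0.232 = 10635.78 years ≈ 10636 varves.

10636 varves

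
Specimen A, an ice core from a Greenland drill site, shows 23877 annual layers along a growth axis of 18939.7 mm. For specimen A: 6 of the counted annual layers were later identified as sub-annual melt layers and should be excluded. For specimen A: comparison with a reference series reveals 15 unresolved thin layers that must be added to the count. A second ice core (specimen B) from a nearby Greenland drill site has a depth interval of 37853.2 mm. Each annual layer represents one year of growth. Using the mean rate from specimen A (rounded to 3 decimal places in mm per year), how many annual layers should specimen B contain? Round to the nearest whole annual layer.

47734 annual layers

Specimen A: adjusted count: 23877 − 6 + 15 = 23886 annual layers.
A: 18939.7 mm over 23886 years gives 18939.7 / 23886 ≈ 0.793 mm per year.
For B, 37853.2 / 0.793 = 47734.17 years ≈ 47734 annual layers.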